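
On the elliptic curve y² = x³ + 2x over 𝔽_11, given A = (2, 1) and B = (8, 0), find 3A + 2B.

First 3A:
Repeated addition: build up to 3A.
2A: tangent at (2, 1): λ = (3·2² + 2)/(2·1) ≡ 3/2. 2⁻¹ ≡ 6 (mod 11), so λ ≡ 3·6 ≡ 7.
  x = λ² - 2 - 2 = 49 - 4 ≡ 1; y = λ·(2 - 1) - 1 ≡ 6. → (1, 6)
3A: (1, 6) + (2, 1). λ = (1 - 6)/(2 - 1) ≡ 6/1 mod 11. 1⁻¹ ≡ 1 (mod 11) since 1·1 = 1 ≡ 1, so λ ≡ 6.
  x = λ² - 1 - 2 = 36 - 3 ≡ 0; y = λ·(1 - 0) - 6 ≡ 0. → (0, 0)
3A = (0, 0).
Next 2B:
Repeated addition: build up to 2B.
2B: (8, 0) + (8, 0): same x and y₁ ≡ -y₂, so the sum is O.
2B = O.
Finally 3A + 2B:
(0, 0) + O = (0, 0) (identity).

(0, 0)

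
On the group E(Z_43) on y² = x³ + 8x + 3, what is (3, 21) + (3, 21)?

(15, 12)

tangent at (3, 21): λ = (3·3² + 8)/(2·21) ≡ 35/42. 42⁻¹ ≡ 42 (mod 43), so λ ≡ 35·42 ≡ 8.
  x = λ² - 3 - 3 = 64 - 6 ≡ 15; y = λ·(3 - 15) - 21 ≡ 12. → (15, 12)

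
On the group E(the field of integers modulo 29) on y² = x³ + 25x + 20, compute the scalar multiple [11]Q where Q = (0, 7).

(0, 22)

Double-and-add on 11 = (1011)₂. Start with Q = (0, 7) for the leading 1-bit.
double: tangent at (0, 7): λ = (3·0² + 25)/(2·7) ≡ 25/14. 14⁻¹ ≡ 27 (mod 29), so λ ≡ 25·27 ≡ 8.
  x = λ² - 0 - 0 = 64 - 0 ≡ 6; y = λ·(0 - 6) - 7 ≡ 3. → (6, 3)
double: tangent at (6, 3): λ = (3·6² + 25)/(2·3) ≡ 17/6. 6⁻¹ ≡ 5 (mod 29) since 6·5 = 30 ≡ 1, so λ ≡ 17·5 ≡ 27.
  x = λ² - 6 - 6 = 729 - 12 ≡ 21; y = λ·(6 - 21) - 3 ≡ 27. → (21, 27)
add Q: (21, 27) + (0, 7). λ = (7 - 27)/(0 - 21) ≡ 9/8 mod 29. 8⁻¹ ≡ 11 (mod 29) since 8·11 = 88 ≡ 1, so λ ≡ 12.
  x = λ² - 21 - 0 = 144 - 21 ≡ 7; y = λ·(21 - 7) - 27 ≡ 25. → (7, 25)
double: tangent at (7, 25): λ = (3·7² + 25)/(2·25) ≡ 27/21. 21⁻¹ ≡ 18 (mod 29) since 21·18 = 378 ≡ 1, so λ ≡ 27·18 ≡ 22.
  x = λ² - 7 - 7 = 484 - 14 ≡ 6; y = λ·(7 - 6) - 25 ≡ 26. → (6, 26)
add Q: (6, 26) + (0, 7). λ = (7 - 26)/(0 - 6) ≡ 10/23 mod 29. 23⁻¹ ≡ 24 (mod 29), so λ ≡ 8.
  x = λ² - 6 - 0 = 64 - 6 ≡ 0; y = λ·(6 - 0) - 26 ≡ 22. → (0, 22)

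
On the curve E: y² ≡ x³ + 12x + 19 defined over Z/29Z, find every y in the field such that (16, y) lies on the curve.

x³ + 12x + 19 = 4307 ≡ 15 (mod 29).
15 is a non-residue mod 29; no y exists.

none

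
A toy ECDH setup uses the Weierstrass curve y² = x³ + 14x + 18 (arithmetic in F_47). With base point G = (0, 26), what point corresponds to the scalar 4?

(0, 21)

Repeated addition: build up to 4G.
2G: tangent at (0, 26): λ = (3·0² + 14)/(2·26) ≡ 14/5. 5⁻¹ ≡ 19 (mod 47), so λ ≡ 14·19 ≡ 31.
  x = λ² - 0 - 0 = 961 - 0 ≡ 21; y = λ·(0 - 21) - 26 ≡ 28. → (21, 28)
3G: (21, 28) + (0, 26). λ = (26 - 28)/(0 - 21) ≡ 45/26 mod 47. 26⁻¹ ≡ 38 (mod 47) since 26·38 = 988 ≡ 1, so λ ≡ 18.
  x = λ² - 21 - 0 = 324 - 21 ≡ 21; y = λ·(21 - 21) - 28 ≡ 19. → (21, 19)
4G: (21, 19) + (0, 26). λ = (26 - 19)/(0 - 21) ≡ 7/26 mod 47. 26⁻¹ ≡ 38 (mod 47), so λ ≡ 31.
  x = λ² - 21 - 0 = 961 - 21 ≡ 0; y = λ·(21 - 0) - 19 ≡ 21. → (0, 21)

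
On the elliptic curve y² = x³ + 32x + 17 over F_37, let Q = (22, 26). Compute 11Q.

Repeated addition: build up to 11Q.
2Q: tangent at (22, 26): λ = (3·22² + 32)/(2·26) ≡ 4/15. 15⁻¹ ≡ 5 (mod 37) since 15·5 = 75 ≡ 1, so λ ≡ 4·5 ≡ 20.
  x = λ² - 22 - 22 = 400 - 44 ≡ 23; y = λ·(22 - 23) - 26 ≡ 28. → (23, 28)
3Q: (23, 28) + (22, 26). λ = (26 - 28)/(22 - 23) ≡ 35/36 mod 37. 36⁻¹ ≡ 36 (mod 37) since 36·36 = 1296 ≡ 1, so λ ≡ 2.
  x = λ² - 23 - 22 = 4 - 45 ≡ 33; y = λ·(23 - 33) - 28 ≡ 26. → (33, 26)
4Q: (33, 26) + (22, 26). λ = (26 - 26)/(22 - 33) ≡ 0/26 mod 37. 26⁻¹ ≡ 10 (mod 37) since 26·10 = 260 ≡ 1, so λ ≡ 0.
  x = λ² - 33 - 22 = 0 - 55 ≡ 19; y = λ·(33 - 19) - 26 ≡ 11. → (19, 11)
5Q: (19, 11) + (22, 26). λ = (26 - 11)/(22 - 19) ≡ 15/3 mod 37. 3⁻¹ ≡ 25 (mod 37) since 3·25 = 75 ≡ 1, so λ ≡ 5.
  x = λ² - 19 - 22 = 25 - 41 ≡ 21; y = λ·(19 - 21) - 11 ≡ 16. → (21, 16)
6Q: (21, 16) + (22, 26). λ = (26 - 16)/(22 - 21) ≡ 10/1 mod 37. 1⁻¹ ≡ 1 (mod 37) since 1·1 = 1 ≡ 1, so λ ≡ 10.
  x = λ² - 21 - 22 = 100 - 43 ≡ 20; y = λ·(21 - 20) - 16 ≡ 31. → (20, 31)
7Q: (20, 31) + (22, 26). λ = (26 - 31)/(22 - 20) ≡ 32/2 mod 37. 2⁻¹ ≡ 19 (mod 37), so λ ≡ 16.
  x = λ² - 20 - 22 = 256 - 42 ≡ 29; y = λ·(20 - 29) - 31 ≡ 10. → (29, 10)
8Q: (29, 10) + (22, 26). λ = (26 - 10)/(22 - 29) ≡ 16/30 mod 37. 30⁻¹ ≡ 21 (mod 37), so λ ≡ 3.
  x = λ² - 29 - 22 = 9 - 51 ≡ 32; y = λ·(29 - 32) - 10 ≡ 18. → (32, 18)
9Q: (32, 18) + (22, 26). λ = (26 - 18)/(22 - 32) ≡ 8/27 mod 37. 27⁻¹ ≡ 11 (mod 37), so λ ≡ 14.
  x = λ² - 32 - 22 = 196 - 54 ≡ 31; y = λ·(32 - 31) - 18 ≡ 33. → (31, 33)
10Q: (31, 33) + (22, 26). λ = (26 - 33)/(22 - 31) ≡ 30/28 mod 37. 28⁻¹ ≡ 4 (mod 37) since 28·4 = 112 ≡ 1, so λ ≡ 9.
  x = λ² - 31 - 22 = 81 - 53 ≡ 28; y = λ·(31 - 28) - 33 ≡ 31. → (28, 31)
11Q: (28, 31) + (22, 26). λ = (26 - 31)/(22 - 28) ≡ 32/31 mod 37. 31⁻¹ ≡ 6 (mod 37), so λ ≡ 7.
  x = λ² - 28 - 22 = 49 - 50 ≡ 36; y = λ·(28 - 36) - 31 ≡ 24. → (36, 24)

(36, 24)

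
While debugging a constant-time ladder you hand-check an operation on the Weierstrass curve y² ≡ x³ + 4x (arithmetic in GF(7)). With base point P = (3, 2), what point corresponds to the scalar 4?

Double-and-add on 4 = (100)₂. Start with P = (3, 2) for the leading 1-bit.
double: tangent at (3, 2): λ = (3·3² + 4)/(2·2) ≡ 3/4. 4⁻¹ ≡ 2 (mod 7), so λ ≡ 3·2 ≡ 6.
  x = λ² - 3 - 3 = 36 - 6 ≡ 2; y = λ·(3 - 2) - 2 ≡ 4. → (2, 4)
double: tangent at (2, 4): λ = (3·2² + 4)/(2·4) ≡ 2/1. 1⁻¹ ≡ 1 (mod 7), so λ ≡ 2·1 ≡ 2.
  x = λ² - 2 - 2 = 4 - 4 ≡ 0; y = λ·(2 - 0) - 4 ≡ 0. → (0, 0)

(0, 0)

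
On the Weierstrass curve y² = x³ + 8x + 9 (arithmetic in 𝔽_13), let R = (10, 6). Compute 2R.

tangent at (10, 6): λ = (3·10² + 8)/(2·6) ≡ 9/12. 12⁻¹ ≡ 12 (mod 13) since 12·12 = 144 ≡ 1, so λ ≡ 9·12 ≡ 4.
  x = λ² - 10 - 10 = 16 - 20 ≡ 9; y = λ·(10 - 9) - 6 ≡ 11. → (9, 11)

(9, 11)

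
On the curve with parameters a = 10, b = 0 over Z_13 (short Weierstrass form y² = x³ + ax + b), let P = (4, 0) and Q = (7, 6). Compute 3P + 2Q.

(9, 0)

First 3P:
Repeated addition: build up to 3P.
2P: (4, 0) + (4, 0): same x and y₁ ≡ -y₂, so the sum is O.
3P: O + (4, 0) = (4, 0) (identity).
3P = (4, 0).
Next 2Q:
Repeated addition: build up to 2Q.
2Q: tangent at (7, 6): λ = (3·7² + 10)/(2·6) ≡ 1/12. 12⁻¹ ≡ 12 (mod 13), so λ ≡ 1·12 ≡ 12.
  x = λ² - 7 - 7 = 144 - 14 ≡ 0; y = λ·(7 - 0) - 6 ≡ 0. → (0, 0)
2Q = (0, 0).
Finally 3P + 2Q:
(4, 0) + (0, 0). λ = (0 - 0)/(0 - 4) ≡ 0/9 mod 13. 9⁻¹ ≡ 3 (mod 13), so λ ≡ 0.
  x = λ² - 4 - 0 = 0 - 4 ≡ 9; y = λ·(4 - 9) - 0 ≡ 0. → (9, 0)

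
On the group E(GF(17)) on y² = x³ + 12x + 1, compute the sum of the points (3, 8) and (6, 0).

(3, 8) + (6, 0). λ = (0 - 8)/(6 - 3) ≡ 9/3 mod 17. 3⁻¹ ≡ 6 (mod 17) since 3·6 = 18 ≡ 1, so λ ≡ 3.
  x = λ² - 3 - 6 = 9 - 9 ≡ 0; y = λ·(3 - 0) - 8 ≡ 1. → (0, 1)

(0, 1)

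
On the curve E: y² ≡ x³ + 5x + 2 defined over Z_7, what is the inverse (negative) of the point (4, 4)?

(4, 3)

-(4, 4) = (4, -4 mod 7) = (4, 3).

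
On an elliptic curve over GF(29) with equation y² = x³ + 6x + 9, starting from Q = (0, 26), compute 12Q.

(15, 9)

Double-and-add on 12 = (1100)₂. Start with Q = (0, 26) for the leading 1-bit.
double: tangent at (0, 26): λ = (3·0² + 6)/(2·26) ≡ 6/23. 23⁻¹ ≡ 24 (mod 29), so λ ≡ 6·24 ≡ 28.
  x = λ² - 0 - 0 = 784 - 0 ≡ 1; y = λ·(0 - 1) - 26 ≡ 4. → (1, 4)
add Q: (1, 4) + (0, 26). λ = (26 - 4)/(0 - 1) ≡ 22/28 mod 29. 28⁻¹ ≡ 28 (mod 29) since 28·28 = 784 ≡ 1, so λ ≡ 7.
  x = λ² - 1 - 0 = 49 - 1 ≡ 19; y = λ·(1 - 19) - 4 ≡ 15. → (19, 15)
double: tangent at (19, 15): λ = (3·19² + 6)/(2·15) ≡ 16/1. 1⁻¹ ≡ 1 (mod 29) since 1·1 = 1 ≡ 1, so λ ≡ 16·1 ≡ 16.
  x = λ² - 19 - 19 = 256 - 38 ≡ 15; y = λ·(19 - 15) - 15 ≡ 20. → (15, 20)
double: tangent at (15, 20): λ = (3·15² + 6)/(2·20) ≡ 14/11. 11⁻¹ ≡ 8 (mod 29), so λ ≡ 14·8 ≡ 25.
  x = λ² - 15 - 15 = 625 - 30 ≡ 15; y = λ·(15 - 15) - 20 ≡ 9. → (15, 9)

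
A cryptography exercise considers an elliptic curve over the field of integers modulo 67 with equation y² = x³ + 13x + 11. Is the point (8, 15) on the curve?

y² = 15² ≡ 24; x³ + 13x + 11 = 627 ≡ 24 (mod 67). 24 = 24.

yes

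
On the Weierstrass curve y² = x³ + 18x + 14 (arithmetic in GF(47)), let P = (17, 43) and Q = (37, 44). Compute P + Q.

(17, 43) + (37, 44). λ = (44 - 43)/(37 - 17) ≡ 1/20 mod 47. 20⁻¹ ≡ 40 (mod 47) since 20·40 = 800 ≡ 1, so λ ≡ 40.
  x = λ² - 17 - 37 = 1600 - 54 ≡ 42; y = λ·(17 - 42) - 43 ≡ 38. → (42, 38)

(42, 38)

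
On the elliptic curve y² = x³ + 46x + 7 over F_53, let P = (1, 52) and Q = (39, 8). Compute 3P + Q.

First 3P:
Repeated addition: build up to 3P.
2P: tangent at (1, 52): λ = (3·1² + 46)/(2·52) ≡ 49/51. 51⁻¹ ≡ 26 (mod 53) since 51·26 = 1326 ≡ 1, so λ ≡ 49·26 ≡ 2.
  x = λ² - 1 - 1 = 4 - 2 ≡ 2; y = λ·(1 - 2) - 52 ≡ 52. → (2, 52)
3P: (2, 52) + (1, 52). λ = (52 - 52)/(1 - 2) ≡ 0/52 mod 53. 52⁻¹ ≡ 52 (mod 53), so λ ≡ 0.
  x = λ² - 2 - 1 = 0 - 3 ≡ 50; y = λ·(2 - 50) - 52 ≡ 1. → (50, 1)
3P = (50, 1).
Finally 3P + Q:
(50, 1) + (39, 8). λ = (8 - 1)/(39 - 50) ≡ 7/42 mod 53. 42⁻¹ ≡ 24 (mod 53) since 42·24 = 1008 ≡ 1, so λ ≡ 9.
  x = λ² - 50 - 39 = 81 - 89 ≡ 45; y = λ·(50 - 45) - 1 ≡ 44. → (45, 44)

(45, 44)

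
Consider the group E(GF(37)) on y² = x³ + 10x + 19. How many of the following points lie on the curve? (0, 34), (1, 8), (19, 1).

1

(0, 34): 34² ≡ 9, rhs ≡ 19 → off.
(1, 8): 8² ≡ 27, rhs ≡ 30 → off.
(19, 1): 1² ≡ 1, rhs ≡ 1 → on.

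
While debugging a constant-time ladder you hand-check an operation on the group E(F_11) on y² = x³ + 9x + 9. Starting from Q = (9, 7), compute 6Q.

Repeated addition: build up to 6Q.
2Q: tangent at (9, 7): λ = (3·9² + 9)/(2·7) ≡ 10/3. 3⁻¹ ≡ 4 (mod 11) since 3·4 = 12 ≡ 1, so λ ≡ 10·4 ≡ 7.
  x = λ² - 9 - 9 = 49 - 18 ≡ 9; y = λ·(9 - 9) - 7 ≡ 4. → (9, 4)
3Q: (9, 4) + (9, 7): same x and y₁ ≡ -y₂, so the sum is 𝒪.
4Q: 𝒪 + (9, 7) = (9, 7) (identity).
5Q: tangent at (9, 7): λ = (3·9² + 9)/(2·7) ≡ 10/3. 3⁻¹ ≡ 4 (mod 11) since 3·4 = 12 ≡ 1, so λ ≡ 10·4 ≡ 7.
  x = λ² - 9 - 9 = 49 - 18 ≡ 9; y = λ·(9 - 9) - 7 ≡ 4. → (9, 4)
6Q: (9, 4) + (9, 7): same x and y₁ ≡ -y₂, so the sum is 𝒪.

O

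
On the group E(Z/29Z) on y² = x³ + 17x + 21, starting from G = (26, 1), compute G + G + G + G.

Repeated addition: build up to 4G.
2G: tangent at (26, 1): λ = (3·26² + 17)/(2·1) ≡ 15/2. 2⁻¹ ≡ 15 (mod 29) since 2·15 = 30 ≡ 1, so λ ≡ 15·15 ≡ 22.
  x = λ² - 26 - 26 = 484 - 52 ≡ 26; y = λ·(26 - 26) - 1 ≡ 28. → (26, 28)
3G: (26, 28) + (26, 1): same x and y₁ ≡ -y₂, so the sum is the point at infinity.
4G: the point at infinity + (26, 1) = (26, 1) (identity).

(26, 1)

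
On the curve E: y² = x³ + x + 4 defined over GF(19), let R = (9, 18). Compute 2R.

(8, 12)

tangent at (9, 18): λ = (3·9² + 1)/(2·18) ≡ 16/17. 17⁻¹ ≡ 9 (mod 19) since 17·9 = 153 ≡ 1, so λ ≡ 16·9 ≡ 11.
  x = λ² - 9 - 9 = 121 - 18 ≡ 8; y = λ·(9 - 8) - 18 ≡ 12. → (8, 12)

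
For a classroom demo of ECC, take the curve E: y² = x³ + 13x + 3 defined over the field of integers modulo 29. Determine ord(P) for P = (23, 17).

2P: tangent at (23, 17): λ = (3·23² + 13)/(2·17) ≡ 5/5. 5⁻¹ ≡ 6 (mod 29), so λ ≡ 5·6 ≡ 1.
  x = λ² - 23 - 23 = 1 - 46 ≡ 13; y = λ·(23 - 13) - 17 ≡ 22. → (13, 22)
3P: (13, 22) + (23, 17). λ = (17 - 22)/(23 - 13) ≡ 24/10 mod 29. 10⁻¹ ≡ 3 (mod 29) since 10·3 = 30 ≡ 1, so λ ≡ 14.
  x = λ² - 13 - 23 = 196 - 36 ≡ 15; y = λ·(13 - 15) - 22 ≡ 8. → (15, 8)
4P: (15, 8) + (23, 17). λ = (17 - 8)/(23 - 15) ≡ 9/8 mod 29. 8⁻¹ ≡ 11 (mod 29) since 8·11 = 88 ≡ 1, so λ ≡ 12.
  x = λ² - 15 - 23 = 144 - 38 ≡ 19; y = λ·(15 - 19) - 8 ≡ 2. → (19, 2)
5P: (19, 2) + (23, 17). λ = (17 - 2)/(23 - 19) ≡ 15/4 mod 29. 4⁻¹ ≡ 22 (mod 29), so λ ≡ 11.
  x = λ² - 19 - 23 = 121 - 42 ≡ 21; y = λ·(19 - 21) - 2 ≡ 5. → (21, 5)
6P: (21, 5) + (23, 17). λ = (17 - 5)/(23 - 21) ≡ 12/2 mod 29. 2⁻¹ ≡ 15 (mod 29) since 2·15 = 30 ≡ 1, so λ ≡ 6.
  x = λ² - 21 - 23 = 36 - 44 ≡ 21; y = λ·(21 - 21) - 5 ≡ 24. → (21, 24)
7P: (21, 24) + (23, 17). λ = (17 - 24)/(23 - 21) ≡ 22/2 mod 29. 2⁻¹ ≡ 15 (mod 29), so λ ≡ 11.
  x = λ² - 21 - 23 = 121 - 44 ≡ 19; y = λ·(21 - 19) - 24 ≡ 27. → (19, 27)
8P: (19, 27) + (23, 17). λ = (17 - 27)/(23 - 19) ≡ 19/4 mod 29. 4⁻¹ ≡ 22 (mod 29) since 4·22 = 88 ≡ 1, so λ ≡ 12.
  x = λ² - 19 - 23 = 144 - 42 ≡ 15; y = λ·(19 - 15) - 27 ≡ 21. → (15, 21)
9P: (15, 21) + (23, 17). λ = (17 - 21)/(23 - 15) ≡ 25/8 mod 29. 8⁻¹ ≡ 11 (mod 29) since 8·11 = 88 ≡ 1, so λ ≡ 14.
  x = λ² - 15 - 23 = 196 - 38 ≡ 13; y = λ·(15 - 13) - 21 ≡ 7. → (13, 7)
10P: (13, 7) + (23, 17). λ = (17 - 7)/(23 - 13) ≡ 10/10 mod 29. 10⁻¹ ≡ 3 (mod 29), so λ ≡ 1.
  x = λ² - 13 - 23 = 1 - 36 ≡ 23; y = λ·(13 - 23) - 7 ≡ 12. → (23, 12)
11P: (23, 12) + (23, 17): same x and y₁ ≡ -y₂, so the sum is the point at infinity.
11P = the point at infinity, so the order is 11.

11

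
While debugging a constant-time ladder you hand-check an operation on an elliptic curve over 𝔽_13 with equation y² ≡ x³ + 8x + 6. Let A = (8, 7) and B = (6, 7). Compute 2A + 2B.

First 2A:
Repeated addition: build up to 2A.
2A: tangent at (8, 7): λ = (3·8² + 8)/(2·7) ≡ 5/1. 1⁻¹ ≡ 1 (mod 13) since 1·1 = 1 ≡ 1, so λ ≡ 5·1 ≡ 5.
  x = λ² - 8 - 8 = 25 - 16 ≡ 9; y = λ·(8 - 9) - 7 ≡ 1. → (9, 1)
2A = (9, 1).
Next 2B:
Repeated addition: build up to 2B.
2B: tangent at (6, 7): λ = (3·6² + 8)/(2·7) ≡ 12/1. 1⁻¹ ≡ 1 (mod 13), so λ ≡ 12·1 ≡ 12.
  x = λ² - 6 - 6 = 144 - 12 ≡ 2; y = λ·(6 - 2) - 7 ≡ 2. → (2, 2)
2B = (2, 2).
Finally 2A + 2B:
(9, 1) + (2, 2). λ = (2 - 1)/(2 - 9) ≡ 1/6 mod 13. 6⁻¹ ≡ 11 (mod 13) since 6·11 = 66 ≡ 1, so λ ≡ 11.
  x = λ² - 9 - 2 = 121 - 11 ≡ 6; y = λ·(9 - 6) - 1 ≡ 6. → (6, 6)

(6, 6)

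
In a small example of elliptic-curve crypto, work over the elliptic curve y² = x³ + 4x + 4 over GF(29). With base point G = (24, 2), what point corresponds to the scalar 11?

Double-and-add on 11 = (1011)₂. Start with G = (24, 2) for the leading 1-bit.
double: tangent at (24, 2): λ = (3·24² + 4)/(2·2) ≡ 21/4. 4⁻¹ ≡ 22 (mod 29) since 4·22 = 88 ≡ 1, so λ ≡ 21·22 ≡ 27.
  x = λ² - 24 - 24 = 729 - 48 ≡ 14; y = λ·(24 - 14) - 2 ≡ 7. → (14, 7)
double: tangent at (14, 7): λ = (3·14² + 4)/(2·7) ≡ 12/14. 14⁻¹ ≡ 27 (mod 29), so λ ≡ 12·27 ≡ 5.
  x = λ² - 14 - 14 = 25 - 28 ≡ 26; y = λ·(14 - 26) - 7 ≡ 20. → (26, 20)
add G: (26, 20) + (24, 2). λ = (2 - 20)/(24 - 26) ≡ 11/27 mod 29. 27⁻¹ ≡ 14 (mod 29), so λ ≡ 9.
  x = λ² - 26 - 24 = 81 - 50 ≡ 2; y = λ·(26 - 2) - 20 ≡ 22. → (2, 22)
double: tangent at (2, 22): λ = (3·2² + 4)/(2·22) ≡ 16/15. 15⁻¹ ≡ 2 (mod 29) since 15·2 = 30 ≡ 1, so λ ≡ 16·2 ≡ 3.
  x = λ² - 2 - 2 = 9 - 4 ≡ 5; y = λ·(2 - 5) - 22 ≡ 27. → (5, 27)
add G: (5, 27) + (24, 2). λ = (2 - 27)/(24 - 5) ≡ 4/19 mod 29. 19⁻¹ ≡ 26 (mod 29), so λ ≡ 17.
  x = λ² - 5 - 24 = 289 - 29 ≡ 28; y = λ·(5 - 28) - 27 ≡ 17. → (28, 17)

(28, 17)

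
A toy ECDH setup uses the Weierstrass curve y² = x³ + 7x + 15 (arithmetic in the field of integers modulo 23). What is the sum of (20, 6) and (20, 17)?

O

The two points share x = 20 and their y-coordinates satisfy 6 + 17 ≡ 0 (mod 23), so they are inverses. Their sum is ∞.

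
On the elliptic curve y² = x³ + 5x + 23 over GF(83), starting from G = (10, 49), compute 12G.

Repeated addition: build up to 12G.
2G: tangent at (10, 49): λ = (3·10² + 5)/(2·49) ≡ 56/15. 15⁻¹ ≡ 72 (mod 83), so λ ≡ 56·72 ≡ 48.
  x = λ² - 10 - 10 = 2304 - 20 ≡ 43; y = λ·(10 - 43) - 49 ≡ 27. → (43, 27)
3G: (43, 27) + (10, 49). λ = (49 - 27)/(10 - 43) ≡ 22/50 mod 83. 50⁻¹ ≡ 5 (mod 83), so λ ≡ 27.
  x = λ² - 43 - 10 = 729 - 53 ≡ 12; y = λ·(43 - 12) - 27 ≡ 63. → (12, 63)
4G: (12, 63) + (10, 49). λ = (49 - 63)/(10 - 12) ≡ 69/81 mod 83. 81⁻¹ ≡ 41 (mod 83), so λ ≡ 7.
  x = λ² - 12 - 10 = 49 - 22 ≡ 27; y = λ·(12 - 27) - 63 ≡ 81. → (27, 81)
5G: (27, 81) + (10, 49). λ = (49 - 81)/(10 - 27) ≡ 51/66 mod 83. 66⁻¹ ≡ 39 (mod 83) since 66·39 = 2574 ≡ 1, so λ ≡ 80.
  x = λ² - 27 - 10 = 6400 - 37 ≡ 55; y = λ·(27 - 55) - 81 ≡ 3. → (55, 3)
6G: (55, 3) + (10, 49). λ = (49 - 3)/(10 - 55) ≡ 46/38 mod 83. 38⁻¹ ≡ 59 (mod 83), so λ ≡ 58.
  x = λ² - 55 - 10 = 3364 - 65 ≡ 62; y = λ·(55 - 62) - 3 ≡ 6. → (62, 6)
7G: (62, 6) + (10, 49). λ = (49 - 6)/(10 - 62) ≡ 43/31 mod 83. 31⁻¹ ≡ 75 (mod 83) since 31·75 = 2325 ≡ 1, so λ ≡ 71.
  x = λ² - 62 - 10 = 5041 - 72 ≡ 72; y = λ·(62 - 72) - 6 ≡ 31. → (72, 31)
8G: (72, 31) + (10, 49). λ = (49 - 31)/(10 - 72) ≡ 18/21 mod 83. 21⁻¹ ≡ 4 (mod 83), so λ ≡ 72.
  x = λ² - 72 - 10 = 5184 - 82 ≡ 39; y = λ·(72 - 39) - 31 ≡ 21. → (39, 21)
9G: (39, 21) + (10, 49). λ = (49 - 21)/(10 - 39) ≡ 28/54 mod 83. 54⁻¹ ≡ 20 (mod 83) since 54·20 = 1080 ≡ 1, so λ ≡ 62.
  x = λ² - 39 - 10 = 3844 - 49 ≡ 60; y = λ·(39 - 60) - 21 ≡ 5. → (60, 5)
10G: (60, 5) + (10, 49). λ = (49 - 5)/(10 - 60) ≡ 44/33 mod 83. 33⁻¹ ≡ 78 (mod 83), so λ ≡ 29.
  x = λ² - 60 - 10 = 841 - 70 ≡ 24; y = λ·(60 - 24) - 5 ≡ 43. → (24, 43)
11G: (24, 43) + (10, 49). λ = (49 - 43)/(10 - 24) ≡ 6/69 mod 83. 69⁻¹ ≡ 77 (mod 83), so λ ≡ 47.
  x = λ² - 24 - 10 = 2209 - 34 ≡ 17; y = λ·(24 - 17) - 43 ≡ 37. → (17, 37)
12G: (17, 37) + (10, 49). λ = (49 - 37)/(10 - 17) ≡ 12/76 mod 83. 76⁻¹ ≡ 71 (mod 83), so λ ≡ 22.
  x = λ² - 17 - 10 = 484 - 27 ≡ 42; y = λ·(17 - 42) - 37 ≡ 77. → (42, 77)

(42, 77)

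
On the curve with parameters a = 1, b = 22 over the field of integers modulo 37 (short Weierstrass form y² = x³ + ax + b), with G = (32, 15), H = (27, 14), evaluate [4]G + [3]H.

(22, 6)

First 4G:
Repeated addition: build up to 4G.
2G: tangent at (32, 15): λ = (3·32² + 1)/(2·15) ≡ 2/30. 30⁻¹ ≡ 21 (mod 37), so λ ≡ 2·21 ≡ 5.
  x = λ² - 32 - 32 = 25 - 64 ≡ 35; y = λ·(32 - 35) - 15 ≡ 7. → (35, 7)
3G: (35, 7) + (32, 15). λ = (15 - 7)/(32 - 35) ≡ 8/34 mod 37. 34⁻¹ ≡ 12 (mod 37) since 34·12 = 408 ≡ 1, so λ ≡ 22.
  x = λ² - 35 - 32 = 484 - 67 ≡ 10; y = λ·(35 - 10) - 7 ≡ 25. → (10, 25)
4G: (10, 25) + (32, 15). λ = (15 - 25)/(32 - 10) ≡ 27/22 mod 37. 22⁻¹ ≡ 32 (mod 37), so λ ≡ 13.
  x = λ² - 10 - 32 = 169 - 42 ≡ 16; y = λ·(10 - 16) - 25 ≡ 8. → (16, 8)
4G = (16, 8).
Next 3H:
Repeated addition: build up to 3H.
2H: tangent at (27, 14): λ = (3·27² + 1)/(2·14) ≡ 5/28. 28⁻¹ ≡ 4 (mod 37), so λ ≡ 5·4 ≡ 20.
  x = λ² - 27 - 27 = 400 - 54 ≡ 13; y = λ·(27 - 13) - 14 ≡ 7. → (13, 7)
3H: (13, 7) + (27, 14). λ = (14 - 7)/(27 - 13) ≡ 7/14 mod 37. 14⁻¹ ≡ 8 (mod 37) since 14·8 = 112 ≡ 1, so λ ≡ 19.
  x = λ² - 13 - 27 = 361 - 40 ≡ 25; y = λ·(13 - 25) - 7 ≡ 24. → (25, 24)
3H = (25, 24).
Finally 4G + 3H:
(16, 8) + (25, 24). λ = (24 - 8)/(25 - 16) ≡ 16/9 mod 37. 9⁻¹ ≡ 33 (mod 37), so λ ≡ 10.
  x = λ² - 16 - 25 = 100 - 41 ≡ 22; y = λ·(16 - 22) - 8 ≡ 6. → (22, 6)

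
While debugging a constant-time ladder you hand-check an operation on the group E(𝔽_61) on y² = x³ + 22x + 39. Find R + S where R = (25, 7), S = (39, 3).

(25, 7) + (39, 3). λ = (3 - 7)/(39 - 25) ≡ 57/14 mod 61. 14⁻¹ ≡ 48 (mod 61), so λ ≡ 52.
  x = λ² - 25 - 39 = 2704 - 64 ≡ 17; y = λ·(25 - 17) - 7 ≡ 43. → (17, 43)

(17, 43)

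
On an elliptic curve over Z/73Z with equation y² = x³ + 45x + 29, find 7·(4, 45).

Write Q = (4, 45).
Repeated addition: build up to 7Q.
2Q: tangent at (4, 45): λ = (3·4² + 45)/(2·45) ≡ 20/17. 17⁻¹ ≡ 43 (mod 73) since 17·43 = 731 ≡ 1, so λ ≡ 20·43 ≡ 57.
  x = λ² - 4 - 4 = 3249 - 8 ≡ 29; y = λ·(4 - 29) - 45 ≡ 63. → (29, 63)
3Q: (29, 63) + (4, 45). λ = (45 - 63)/(4 - 29) ≡ 55/48 mod 73. 48⁻¹ ≡ 35 (mod 73), so λ ≡ 27.
  x = λ² - 29 - 4 = 729 - 33 ≡ 39; y = λ·(29 - 39) - 63 ≡ 32. → (39, 32)
4Q: (39, 32) + (4, 45). λ = (45 - 32)/(4 - 39) ≡ 13/38 mod 73. 38⁻¹ ≡ 25 (mod 73) since 38·25 = 950 ≡ 1, so λ ≡ 33.
  x = λ² - 39 - 4 = 1089 - 43 ≡ 24; y = λ·(39 - 24) - 32 ≡ 25. → (24, 25)
5Q: (24, 25) + (4, 45). λ = (45 - 25)/(4 - 24) ≡ 20/53 mod 73. 53⁻¹ ≡ 62 (mod 73), so λ ≡ 72.
  x = λ² - 24 - 4 = 5184 - 28 ≡ 46; y = λ·(24 - 46) - 25 ≡ 70. → (46, 70)
6Q: (46, 70) + (4, 45). λ = (45 - 70)/(4 - 46) ≡ 48/31 mod 73. 31⁻¹ ≡ 33 (mod 73), so λ ≡ 51.
  x = λ² - 46 - 4 = 2601 - 50 ≡ 69; y = λ·(46 - 69) - 70 ≡ 71. → (69, 71)
7Q: (69, 71) + (4, 45). λ = (45 - 71)/(4 - 69) ≡ 47/8 mod 73. 8⁻¹ ≡ 64 (mod 73), so λ ≡ 15.
  x = λ² - 69 - 4 = 225 - 73 ≡ 6; y = λ·(69 - 6) - 71 ≡ 71. → (6, 71)

(6, 71)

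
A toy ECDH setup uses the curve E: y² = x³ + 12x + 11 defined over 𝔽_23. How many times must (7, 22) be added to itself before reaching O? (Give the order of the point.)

11

2P: tangent at (7, 22): λ = (3·7² + 12)/(2·22) ≡ 21/21. 21⁻¹ ≡ 11 (mod 23), so λ ≡ 21·11 ≡ 1.
  x = λ² - 7 - 7 = 1 - 14 ≡ 10; y = λ·(7 - 10) - 22 ≡ 21. → (10, 21)
3P: (10, 21) + (7, 22). λ = (22 - 21)/(7 - 10) ≡ 1/20 mod 23. 20⁻¹ ≡ 15 (mod 23) since 20·15 = 300 ≡ 1, so λ ≡ 15.
  x = λ² - 10 - 7 = 225 - 17 ≡ 1; y = λ·(10 - 1) - 21 ≡ 22. → (1, 22)
4P: (1, 22) + (7, 22). λ = (22 - 22)/(7 - 1) ≡ 0/6 mod 23. 6⁻¹ ≡ 4 (mod 23), so λ ≡ 0.
  x = λ² - 1 - 7 = 0 - 8 ≡ 15; y = λ·(1 - 15) - 22 ≡ 1. → (15, 1)
5P: (15, 1) + (7, 22). λ = (22 - 1)/(7 - 15) ≡ 21/15 mod 23. 15⁻¹ ≡ 20 (mod 23) since 15·20 = 300 ≡ 1, so λ ≡ 6.
  x = λ² - 15 - 7 = 36 - 22 ≡ 14; y = λ·(15 - 14) - 1 ≡ 5. → (14, 5)
6P: (14, 5) + (7, 22). λ = (22 - 5)/(7 - 14) ≡ 17/16 mod 23. 16⁻¹ ≡ 13 (mod 23) since 16·13 = 208 ≡ 1, so λ ≡ 14.
  x = λ² - 14 - 7 = 196 - 21 ≡ 14; y = λ·(14 - 14) - 5 ≡ 18. → (14, 18)
7P: (14, 18) + (7, 22). λ = (22 - 18)/(7 - 14) ≡ 4/16 mod 23. 16⁻¹ ≡ 13 (mod 23), so λ ≡ 6.
  x = λ² - 14 - 7 = 36 - 21 ≡ 15; y = λ·(14 - 15) - 18 ≡ 22. → (15, 22)
8P: (15, 22) + (7, 22). λ = (22 - 22)/(7 - 15) ≡ 0/15 mod 23. 15⁻¹ ≡ 20 (mod 23) since 15·20 = 300 ≡ 1, so λ ≡ 0.
  x = λ² - 15 - 7 = 0 - 22 ≡ 1; y = λ·(15 - 1) - 22 ≡ 1. → (1, 1)
9P: (1, 1) + (7, 22). λ = (22 - 1)/(7 - 1) ≡ 21/6 mod 23. 6⁻¹ ≡ 4 (mod 23), so λ ≡ 15.
  x = λ² - 1 - 7 = 225 - 8 ≡ 10; y = λ·(1 - 10) - 1 ≡ 2. → (10, 2)
10P: (10, 2) + (7, 22). λ = (22 - 2)/(7 - 10) ≡ 20/20 mod 23. 20⁻¹ ≡ 15 (mod 23), so λ ≡ 1.
  x = λ² - 10 - 7 = 1 - 17 ≡ 7; y = λ·(10 - 7) - 2 ≡ 1. → (7, 1)
11P: (7, 1) + (7, 22): same x and y₁ ≡ -y₂, so the sum is O.
11P = O, so the order is 11.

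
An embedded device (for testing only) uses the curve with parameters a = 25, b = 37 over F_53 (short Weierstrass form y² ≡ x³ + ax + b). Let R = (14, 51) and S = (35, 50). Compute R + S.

(29, 33)

(14, 51) + (35, 50). λ = (50 - 51)/(35 - 14) ≡ 52/21 mod 53. 21⁻¹ ≡ 48 (mod 53), so λ ≡ 5.
  x = λ² - 14 - 35 = 25 - 49 ≡ 29; y = λ·(14 - 29) - 51 ≡ 33. → (29, 33)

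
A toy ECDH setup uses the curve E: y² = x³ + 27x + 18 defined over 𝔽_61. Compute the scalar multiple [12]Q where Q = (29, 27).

Repeated addition: build up to 12Q.
2Q: tangent at (29, 27): λ = (3·29² + 27)/(2·27) ≡ 49/54. 54⁻¹ ≡ 26 (mod 61), so λ ≡ 49·26 ≡ 54.
  x = λ² - 29 - 29 = 2916 - 58 ≡ 52; y = λ·(29 - 52) - 27 ≡ 12. → (52, 12)
3Q: (52, 12) + (29, 27). λ = (27 - 12)/(29 - 52) ≡ 15/38 mod 61. 38⁻¹ ≡ 53 (mod 61), so λ ≡ 2.
  x = λ² - 52 - 29 = 4 - 81 ≡ 45; y = λ·(52 - 45) - 12 ≡ 2. → (45, 2)
4Q: (45, 2) + (29, 27). λ = (27 - 2)/(29 - 45) ≡ 25/45 mod 61. 45⁻¹ ≡ 19 (mod 61) since 45·19 = 855 ≡ 1, so λ ≡ 48.
  x = λ² - 45 - 29 = 2304 - 74 ≡ 34; y = λ·(45 - 34) - 2 ≡ 38. → (34, 38)
5Q: (34, 38) + (29, 27). λ = (27 - 38)/(29 - 34) ≡ 50/56 mod 61. 56⁻¹ ≡ 12 (mod 61) since 56·12 = 672 ≡ 1, so λ ≡ 51.
  x = λ² - 34 - 29 = 2601 - 63 ≡ 37; y = λ·(34 - 37) - 38 ≡ 53. → (37, 53)
6Q: (37, 53) + (29, 27). λ = (27 - 53)/(29 - 37) ≡ 35/53 mod 61. 53⁻¹ ≡ 38 (mod 61), so λ ≡ 49.
  x = λ² - 37 - 29 = 2401 - 66 ≡ 17; y = λ·(37 - 17) - 53 ≡ 12. → (17, 12)
7Q: (17, 12) + (29, 27). λ = (27 - 12)/(29 - 17) ≡ 15/12 mod 61. 12⁻¹ ≡ 56 (mod 61) since 12·56 = 672 ≡ 1, so λ ≡ 47.
  x = λ² - 17 - 29 = 2209 - 46 ≡ 28; y = λ·(17 - 28) - 12 ≡ 20. → (28, 20)
8Q: (28, 20) + (29, 27). λ = (27 - 20)/(29 - 28) ≡ 7/1 mod 61. 1⁻¹ ≡ 1 (mod 61) since 1·1 = 1 ≡ 1, so λ ≡ 7.
  x = λ² - 28 - 29 = 49 - 57 ≡ 53; y = λ·(28 - 53) - 20 ≡ 49. → (53, 49)
9Q: (53, 49) + (29, 27). λ = (27 - 49)/(29 - 53) ≡ 39/37 mod 61. 37⁻¹ ≡ 33 (mod 61), so λ ≡ 6.
  x = λ² - 53 - 29 = 36 - 82 ≡ 15; y = λ·(53 - 15) - 49 ≡ 57. → (15, 57)
10Q: (15, 57) + (29, 27). λ = (27 - 57)/(29 - 15) ≡ 31/14 mod 61. 14⁻¹ ≡ 48 (mod 61), so λ ≡ 24.
  x = λ² - 15 - 29 = 576 - 44 ≡ 44; y = λ·(15 - 44) - 57 ≡ 40. → (44, 40)
11Q: (44, 40) + (29, 27). λ = (27 - 40)/(29 - 44) ≡ 48/46 mod 61. 46⁻¹ ≡ 4 (mod 61), so λ ≡ 9.
  x = λ² - 44 - 29 = 81 - 73 ≡ 8; y = λ·(44 - 8) - 40 ≡ 40. → (8, 40)
12Q: (8, 40) + (29, 27). λ = (27 - 40)/(29 - 8) ≡ 48/21 mod 61. 21⁻¹ ≡ 32 (mod 61) since 21·32 = 672 ≡ 1, so λ ≡ 11.
  x = λ² - 8 - 29 = 121 - 37 ≡ 23; y = λ·(8 - 23) - 40 ≡ 39. → (23, 39)

(23, 39)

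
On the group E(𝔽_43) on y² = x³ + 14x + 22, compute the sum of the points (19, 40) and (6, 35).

(24, 11)

(19, 40) + (6, 35). λ = (35 - 40)/(6 - 19) ≡ 38/30 mod 43. 30⁻¹ ≡ 33 (mod 43), so λ ≡ 7.
  x = λ² - 19 - 6 = 49 - 25 ≡ 24; y = λ·(19 - 24) - 40 ≡ 11. → (24, 11)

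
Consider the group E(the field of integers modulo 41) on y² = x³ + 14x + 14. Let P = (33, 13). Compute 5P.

(11, 8)

Double-and-add on 5 = (101)₂. Start with P = (33, 13) for the leading 1-bit.
double: tangent at (33, 13): λ = (3·33² + 14)/(2·13) ≡ 1/26. 26⁻¹ ≡ 30 (mod 41), so λ ≡ 1·30 ≡ 30.
  x = λ² - 33 - 33 = 900 - 66 ≡ 14; y = λ·(33 - 14) - 13 ≡ 24. → (14, 24)
double: tangent at (14, 24): λ = (3·14² + 14)/(2·24) ≡ 28/7. 7⁻¹ ≡ 6 (mod 41), so λ ≡ 28·6 ≡ 4.
  x = λ² - 14 - 14 = 16 - 28 ≡ 29; y = λ·(14 - 29) - 24 ≡ 39. → (29, 39)
add P: (29, 39) + (33, 13). λ = (13 - 39)/(33 - 29) ≡ 15/4 mod 41. 4⁻¹ ≡ 31 (mod 41), so λ ≡ 14.
  x = λ² - 29 - 33 = 196 - 62 ≡ 11; y = λ·(29 - 11) - 39 ≡ 8. → (11, 8)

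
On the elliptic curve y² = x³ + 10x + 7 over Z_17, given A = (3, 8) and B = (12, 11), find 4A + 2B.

(2, 16)

First 4A:
Double-and-add on 4 = (100)₂. Start with A = (3, 8) for the leading 1-bit.
double: tangent at (3, 8): λ = (3·3² + 10)/(2·8) ≡ 3/16. 16⁻¹ ≡ 16 (mod 17), so λ ≡ 3·16 ≡ 14.
  x = λ² - 3 - 3 = 196 - 6 ≡ 3; y = λ·(3 - 3) - 8 ≡ 9. → (3, 9)
double: tangent at (3, 9): λ = (3·3² + 10)/(2·9) ≡ 3/1. 1⁻¹ ≡ 1 (mod 17), so λ ≡ 3·1 ≡ 3.
  x = λ² - 3 - 3 = 9 - 6 ≡ 3; y = λ·(3 - 3) - 9 ≡ 8. → (3, 8)
4A = (3, 8).
Next 2B:
Repeated addition: build up to 2B.
2B: tangent at (12, 11): λ = (3·12² + 10)/(2·11) ≡ 0/5. 5⁻¹ ≡ 7 (mod 17), so λ ≡ 0·7 ≡ 0.
  x = λ² - 12 - 12 = 0 - 24 ≡ 10; y = λ·(12 - 10) - 11 ≡ 6. → (10, 6)
2B = (10, 6).
Finally 4A + 2B:
(3, 8) + (10, 6). λ = (6 - 8)/(10 - 3) ≡ 15/7 mod 17. 7⁻¹ ≡ 5 (mod 17), so λ ≡ 7.
  x = λ² - 3 - 10 = 49 - 13 ≡ 2; y = λ·(3 - 2) - 8 ≡ 16. → (2, 16)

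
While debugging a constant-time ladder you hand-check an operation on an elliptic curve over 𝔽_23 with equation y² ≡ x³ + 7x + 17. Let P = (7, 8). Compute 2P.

tangent at (7, 8): λ = (3·7² + 7)/(2·8) ≡ 16/16. 16⁻¹ ≡ 13 (mod 23) since 16·13 = 208 ≡ 1, so λ ≡ 16·13 ≡ 1.
  x = λ² - 7 - 7 = 1 - 14 ≡ 10; y = λ·(7 - 10) - 8 ≡ 12. → (10, 12)

(10, 12)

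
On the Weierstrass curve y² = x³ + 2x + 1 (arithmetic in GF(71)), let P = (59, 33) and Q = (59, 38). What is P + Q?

O

The two points share x = 59 and their y-coordinates satisfy 33 + 38 ≡ 0 (mod 71), so they are inverses. Their sum is O.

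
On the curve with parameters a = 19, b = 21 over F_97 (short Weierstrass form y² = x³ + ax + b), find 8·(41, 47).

Write G = (41, 47).
Repeated addition: build up to 8G.
2G: tangent at (41, 47): λ = (3·41² + 19)/(2·47) ≡ 18/94. 94⁻¹ ≡ 32 (mod 97), so λ ≡ 18·32 ≡ 91.
  x = λ² - 41 - 41 = 8281 - 82 ≡ 51; y = λ·(41 - 51) - 47 ≡ 13. → (51, 13)
3G: (51, 13) + (41, 47). λ = (47 - 13)/(41 - 51) ≡ 34/87 mod 97. 87⁻¹ ≡ 29 (mod 97), so λ ≡ 16.
  x = λ² - 51 - 41 = 256 - 92 ≡ 67; y = λ·(51 - 67) - 13 ≡ 22. → (67, 22)
4G: (67, 22) + (41, 47). λ = (47 - 22)/(41 - 67) ≡ 25/71 mod 97. 71⁻¹ ≡ 41 (mod 97), so λ ≡ 55.
  x = λ² - 67 - 41 = 3025 - 108 ≡ 7; y = λ·(67 - 7) - 22 ≡ 77. → (7, 77)
5G: (7, 77) + (41, 47). λ = (47 - 77)/(41 - 7) ≡ 67/34 mod 97. 34⁻¹ ≡ 20 (mod 97), so λ ≡ 79.
  x = λ² - 7 - 41 = 6241 - 48 ≡ 82; y = λ·(7 - 82) - 77 ≡ 12. → (82, 12)
6G: (82, 12) + (41, 47). λ = (47 - 12)/(41 - 82) ≡ 35/56 mod 97. 56⁻¹ ≡ 26 (mod 97), so λ ≡ 37.
  x = λ² - 82 - 41 = 1369 - 123 ≡ 82; y = λ·(82 - 82) - 12 ≡ 85. → (82, 85)
7G: (82, 85) + (41, 47). λ = (47 - 85)/(41 - 82) ≡ 59/56 mod 97. 56⁻¹ ≡ 26 (mod 97), so λ ≡ 79.
  x = λ² - 82 - 41 = 6241 - 123 ≡ 7; y = λ·(82 - 7) - 85 ≡ 20. → (7, 20)
8G: (7, 20) + (41, 47). λ = (47 - 20)/(41 - 7) ≡ 27/34 mod 97. 34⁻¹ ≡ 20 (mod 97) since 34·20 = 680 ≡ 1, so λ ≡ 55.
  x = λ² - 7 - 41 = 3025 - 48 ≡ 67; y = λ·(7 - 67) - 20 ≡ 75. → (67, 75)

(67, 75)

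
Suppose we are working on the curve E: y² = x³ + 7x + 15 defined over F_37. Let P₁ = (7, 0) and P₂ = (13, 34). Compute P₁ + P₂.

(8, 19)

(7, 0) + (13, 34). λ = (34 - 0)/(13 - 7) ≡ 34/6 mod 37. 6⁻¹ ≡ 31 (mod 37), so λ ≡ 18.
  x = λ² - 7 - 13 = 324 - 20 ≡ 8; y = λ·(7 - 8) - 0 ≡ 19. → (8, 19)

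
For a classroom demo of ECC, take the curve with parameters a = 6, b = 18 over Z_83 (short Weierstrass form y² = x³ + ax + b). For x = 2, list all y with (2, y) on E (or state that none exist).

x³ + 6x + 18 = 38 ≡ 38 (mod 83).
Square roots of 38 mod 83: 11 and 72 (since 11² = 121 ≡ 38).

11, 72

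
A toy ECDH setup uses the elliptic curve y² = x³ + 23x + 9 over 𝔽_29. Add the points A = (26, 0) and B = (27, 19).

(26, 0) + (27, 19). λ = (19 - 0)/(27 - 26) ≡ 19/1 mod 29. 1⁻¹ ≡ 1 (mod 29), so λ ≡ 19.
  x = λ² - 26 - 27 = 361 - 53 ≡ 18; y = λ·(26 - 18) - 0 ≡ 7. → (18, 7)

(18, 7)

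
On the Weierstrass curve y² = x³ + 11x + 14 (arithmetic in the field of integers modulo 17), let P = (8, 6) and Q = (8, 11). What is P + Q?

O

The two points share x = 8 and their y-coordinates satisfy 6 + 11 ≡ 0 (mod 17), so they are inverses. Their sum is 𝒪.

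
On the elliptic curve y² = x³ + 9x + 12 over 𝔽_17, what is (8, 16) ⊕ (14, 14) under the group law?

(14, 3)

(8, 16) + (14, 14). λ = (14 - 16)/(14 - 8) ≡ 15/6 mod 17. 6⁻¹ ≡ 3 (mod 17), so λ ≡ 11.
  x = λ² - 8 - 14 = 121 - 22 ≡ 14; y = λ·(8 - 14) - 16 ≡ 3. → (14, 3)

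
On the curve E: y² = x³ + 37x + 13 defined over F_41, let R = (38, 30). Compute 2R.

tangent at (38, 30): λ = (3·38² + 37)/(2·30) ≡ 23/19. 19⁻¹ ≡ 13 (mod 41) since 19·13 = 247 ≡ 1, so λ ≡ 23·13 ≡ 12.
  x = λ² - 38 - 38 = 144 - 76 ≡ 27; y = λ·(38 - 27) - 30 ≡ 20. → (27, 20)

(27, 20)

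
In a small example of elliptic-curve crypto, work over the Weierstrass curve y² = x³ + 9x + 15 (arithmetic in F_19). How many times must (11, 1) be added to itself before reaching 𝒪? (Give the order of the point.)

2P: tangent at (11, 1): λ = (3·11² + 9)/(2·1) ≡ 11/2. 2⁻¹ ≡ 10 (mod 19) since 2·10 = 20 ≡ 1, so λ ≡ 11·10 ≡ 15.
  x = λ² - 11 - 11 = 225 - 22 ≡ 13; y = λ·(11 - 13) - 1 ≡ 7. → (13, 7)
3P: (13, 7) + (11, 1). λ = (1 - 7)/(11 - 13) ≡ 13/17 mod 19. 17⁻¹ ≡ 9 (mod 19) since 17·9 = 153 ≡ 1, so λ ≡ 3.
  x = λ² - 13 - 11 = 9 - 24 ≡ 4; y = λ·(13 - 4) - 7 ≡ 1. → (4, 1)
4P: (4, 1) + (11, 1). λ = (1 - 1)/(11 - 4) ≡ 0/7 mod 19. 7⁻¹ ≡ 11 (mod 19) since 7·11 = 77 ≡ 1, so λ ≡ 0.
  x = λ² - 4 - 11 = 0 - 15 ≡ 4; y = λ·(4 - 4) - 1 ≡ 18. → (4, 18)
5P: (4, 18) + (11, 1). λ = (1 - 18)/(11 - 4) ≡ 2/7 mod 19. 7⁻¹ ≡ 11 (mod 19) since 7·11 = 77 ≡ 1, so λ ≡ 3.
  x = λ² - 4 - 11 = 9 - 15 ≡ 13; y = λ·(4 - 13) - 18 ≡ 12. → (13, 12)
6P: (13, 12) + (11, 1). λ = (1 - 12)/(11 - 13) ≡ 8/17 mod 19. 17⁻¹ ≡ 9 (mod 19), so λ ≡ 15.
  x = λ² - 13 - 11 = 225 - 24 ≡ 11; y = λ·(13 - 11) - 12 ≡ 18. → (11, 18)
7P: (11, 18) + (11, 1): same x and y₁ ≡ -y₂, so the sum is 𝒪.
7P = 𝒪, so the order is 7.

7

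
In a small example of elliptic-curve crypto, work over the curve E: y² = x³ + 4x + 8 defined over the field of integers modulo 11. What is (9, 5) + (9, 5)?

tangent at (9, 5): λ = (3·9² + 4)/(2·5) ≡ 5/10. 10⁻¹ ≡ 10 (mod 11), so λ ≡ 5·10 ≡ 6.
  x = λ² - 9 - 9 = 36 - 18 ≡ 7; y = λ·(9 - 7) - 5 ≡ 7. → (7, 7)

(7, 7)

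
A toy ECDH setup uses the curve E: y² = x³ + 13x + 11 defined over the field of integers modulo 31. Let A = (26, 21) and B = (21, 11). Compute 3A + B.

(10, 5)

First 3A:
Repeated addition: build up to 3A.
2A: tangent at (26, 21): λ = (3·26² + 13)/(2·21) ≡ 26/11. 11⁻¹ ≡ 17 (mod 31) since 11·17 = 187 ≡ 1, so λ ≡ 26·17 ≡ 8.
  x = λ² - 26 - 26 = 64 - 52 ≡ 12; y = λ·(26 - 12) - 21 ≡ 29. → (12, 29)
3A: (12, 29) + (26, 21). λ = (21 - 29)/(26 - 12) ≡ 23/14 mod 31. 14⁻¹ ≡ 20 (mod 31), so λ ≡ 26.
  x = λ² - 12 - 26 = 676 - 38 ≡ 18; y = λ·(12 - 18) - 29 ≡ 1. → (18, 1)
3A = (18, 1).
Finally 3A + B:
(18, 1) + (21, 11). λ = (11 - 1)/(21 - 18) ≡ 10/3 mod 31. 3⁻¹ ≡ 21 (mod 31) since 3·21 = 63 ≡ 1, so λ ≡ 24.
  x = λ² - 18 - 21 = 576 - 39 ≡ 10; y = λ·(18 - 10) - 1 ≡ 5. → (10, 5)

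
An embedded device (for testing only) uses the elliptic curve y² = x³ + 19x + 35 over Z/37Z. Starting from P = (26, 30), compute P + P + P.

Repeated addition: build up to 3P.
2P: tangent at (26, 30): λ = (3·26² + 19)/(2·30) ≡ 12/23. 23⁻¹ ≡ 29 (mod 37), so λ ≡ 12·29 ≡ 15.
  x = λ² - 26 - 26 = 225 - 52 ≡ 25; y = λ·(26 - 25) - 30 ≡ 22. → (25, 22)
3P: (25, 22) + (26, 30). λ = (30 - 22)/(26 - 25) ≡ 8/1 mod 37. 1⁻¹ ≡ 1 (mod 37), so λ ≡ 8.
  x = λ² - 25 - 26 = 64 - 51 ≡ 13; y = λ·(25 - 13) - 22 ≡ 0. → (13, 0)

(13, 0)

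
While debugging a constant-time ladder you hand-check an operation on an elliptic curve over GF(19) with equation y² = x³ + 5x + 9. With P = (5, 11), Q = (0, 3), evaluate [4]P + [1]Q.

(4, 13)

First 4P:
Double-and-add on 4 = (100)₂. Start with P = (5, 11) for the leading 1-bit.
double: tangent at (5, 11): λ = (3·5² + 5)/(2·11) ≡ 4/3. 3⁻¹ ≡ 13 (mod 19) since 3·13 = 39 ≡ 1, so λ ≡ 4·13 ≡ 14.
  x = λ² - 5 - 5 = 196 - 10 ≡ 15; y = λ·(5 - 15) - 11 ≡ 1. → (15, 1)
double: tangent at (15, 1): λ = (3·15² + 5)/(2·1) ≡ 15/2. 2⁻¹ ≡ 10 (mod 19), so λ ≡ 15·10 ≡ 17.
  x = λ² - 15 - 15 = 289 - 30 ≡ 12; y = λ·(15 - 12) - 1 ≡ 12. → (12, 12)
4P = (12, 12).
Finally 4P + Q:
(12, 12) + (0, 3). λ = (3 - 12)/(0 - 12) ≡ 10/7 mod 19. 7⁻¹ ≡ 11 (mod 19) since 7·11 = 77 ≡ 1, so λ ≡ 15.
  x = λ² - 12 - 0 = 225 - 12 ≡ 4; y = λ·(12 - 4) - 12 ≡ 13. → (4, 13)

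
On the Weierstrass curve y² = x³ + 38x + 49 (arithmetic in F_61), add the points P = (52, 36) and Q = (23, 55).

(38, 60)

(52, 36) + (23, 55). λ = (55 - 36)/(23 - 52) ≡ 19/32 mod 61. 32⁻¹ ≡ 21 (mod 61), so λ ≡ 33.
  x = λ² - 52 - 23 = 1089 - 75 ≡ 38; y = λ·(52 - 38) - 36 ≡ 60. → (38, 60)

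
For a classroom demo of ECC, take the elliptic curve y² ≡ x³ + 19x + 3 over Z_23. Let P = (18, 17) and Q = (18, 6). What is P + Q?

O

The two points share x = 18 and their y-coordinates satisfy 17 + 6 ≡ 0 (mod 23), so they are inverses. Their sum is O.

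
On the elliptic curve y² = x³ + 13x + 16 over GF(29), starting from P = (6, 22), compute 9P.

Double-and-add on 9 = (1001)₂. Start with P = (6, 22) for the leading 1-bit.
double: tangent at (6, 22): λ = (3·6² + 13)/(2·22) ≡ 5/15. 15⁻¹ ≡ 2 (mod 29) since 15·2 = 30 ≡ 1, so λ ≡ 5·2 ≡ 10.
  x = λ² - 6 - 6 = 100 - 12 ≡ 1; y = λ·(6 - 1) - 22 ≡ 28. → (1, 28)
double: tangent at (1, 28): λ = (3·1² + 13)/(2·28) ≡ 16/27. 27⁻¹ ≡ 14 (mod 29), so λ ≡ 16·14 ≡ 21.
  x = λ² - 1 - 1 = 441 - 2 ≡ 4; y = λ·(1 - 4) - 28 ≡ 25. → (4, 25)
double: tangent at (4, 25): λ = (3·4² + 13)/(2·25) ≡ 3/21. 21⁻¹ ≡ 18 (mod 29) since 21·18 = 378 ≡ 1, so λ ≡ 3·18 ≡ 25.
  x = λ² - 4 - 4 = 625 - 8 ≡ 8; y = λ·(4 - 8) - 25 ≡ 20. → (8, 20)
add P: (8, 20) + (6, 22). λ = (22 - 20)/(6 - 8) ≡ 2/27 mod 29. 27⁻¹ ≡ 14 (mod 29), so λ ≡ 28.
  x = λ² - 8 - 6 = 784 - 14 ≡ 16; y = λ·(8 - 16) - 20 ≡ 17. → (16, 17)

(16, 17)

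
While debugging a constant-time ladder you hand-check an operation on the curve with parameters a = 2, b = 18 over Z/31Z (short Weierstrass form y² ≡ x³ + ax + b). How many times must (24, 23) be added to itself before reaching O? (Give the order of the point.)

2P: tangent at (24, 23): λ = (3·24² + 2)/(2·23) ≡ 25/15. 15⁻¹ ≡ 29 (mod 31) since 15·29 = 435 ≡ 1, so λ ≡ 25·29 ≡ 12.
  x = λ² - 24 - 24 = 144 - 48 ≡ 3; y = λ·(24 - 3) - 23 ≡ 12. → (3, 12)
3P: (3, 12) + (24, 23). λ = (23 - 12)/(24 - 3) ≡ 11/21 mod 31. 21⁻¹ ≡ 3 (mod 31), so λ ≡ 2.
  x = λ² - 3 - 24 = 4 - 27 ≡ 8; y = λ·(3 - 8) - 12 ≡ 9. → (8, 9)
4P: (8, 9) + (24, 23). λ = (23 - 9)/(24 - 8) ≡ 14/16 mod 31. 16⁻¹ ≡ 2 (mod 31) since 16·2 = 32 ≡ 1, so λ ≡ 28.
  x = λ² - 8 - 24 = 784 - 32 ≡ 8; y = λ·(8 - 8) - 9 ≡ 22. → (8, 22)
5P: (8, 22) + (24, 23). λ = (23 - 22)/(24 - 8) ≡ 1/16 mod 31. 16⁻¹ ≡ 2 (mod 31) since 16·2 = 32 ≡ 1, so λ ≡ 2.
  x = λ² - 8 - 24 = 4 - 32 ≡ 3; y = λ·(8 - 3) - 22 ≡ 19. → (3, 19)
6P: (3, 19) + (24, 23). λ = (23 - 19)/(24 - 3) ≡ 4/21 mod 31. 21⁻¹ ≡ 3 (mod 31), so λ ≡ 12.
  x = λ² - 3 - 24 = 144 - 27 ≡ 24; y = λ·(3 - 24) - 19 ≡ 8. → (24, 8)
7P: (24, 8) + (24, 23): same x and y₁ ≡ -y₂, so the sum is O.
7P = O, so the order is 7.

7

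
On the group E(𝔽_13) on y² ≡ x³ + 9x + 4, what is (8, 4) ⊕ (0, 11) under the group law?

(8, 4) + (0, 11). λ = (11 - 4)/(0 - 8) ≡ 7/5 mod 13. 5⁻¹ ≡ 8 (mod 13), so λ ≡ 4.
  x = λ² - 8 - 0 = 16 - 8 ≡ 8; y = λ·(8 - 8) - 4 ≡ 9. → (8, 9)

(8, 9)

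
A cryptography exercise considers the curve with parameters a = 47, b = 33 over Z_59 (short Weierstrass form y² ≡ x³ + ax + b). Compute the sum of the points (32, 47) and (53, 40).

(20, 8)

(32, 47) + (53, 40). λ = (40 - 47)/(53 - 32) ≡ 52/21 mod 59. 21⁻¹ ≡ 45 (mod 59), so λ ≡ 39.
  x = λ² - 32 - 53 = 1521 - 85 ≡ 20; y = λ·(32 - 20) - 47 ≡ 8. → (20, 8)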